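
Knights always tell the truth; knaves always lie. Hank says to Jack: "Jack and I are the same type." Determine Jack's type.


Hank says: "Jack and I are the same type."
Case 1: Hank is a Knight (truth-teller)
  Statement is true → they ARE the same → Jack is also a Knight
Case 2: Hank is a Knave (liar)
  Statement is false → they are NOT the same → Jack is a Knight
In both cases, Jack is a Knight.

Knight


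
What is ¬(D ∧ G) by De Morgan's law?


De Morgan's law: ¬(P ∧ Q) ≡ ¬P ∨ ¬Q
¬(D ∧ G) = ¬D ∨ ¬G

¬D ∨ ¬G


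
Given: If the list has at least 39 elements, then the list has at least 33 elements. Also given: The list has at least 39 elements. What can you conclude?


Modus ponens: P → Q, P ⊢ Q
P: the list has at least 39 elements
Q: the list has at least 33 elements
We have P → Q and P is true.
By modus ponens, Q must be true.

The list has at least 33 elements


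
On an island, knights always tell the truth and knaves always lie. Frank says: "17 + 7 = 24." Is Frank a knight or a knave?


Statement: "17 + 7 = 24."
Actual: 17 + 7 = 24
Claimed: 24
Statement is TRUE → Frank tells the truth → Knight

Knight


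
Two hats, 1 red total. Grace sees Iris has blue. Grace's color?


Total red = 1, Iris = blue
Red accounted for: 0
Remaining for Grace: 1
Grace's hat is red.

red


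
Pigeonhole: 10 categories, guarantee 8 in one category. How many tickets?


Pigeonhole: to guarantee k in one of n categories, need (k-1)×n + 1.
k = 8, n = 10
Minimum = (8-1) × 10 + 1 = 7 × 10 + 1

71


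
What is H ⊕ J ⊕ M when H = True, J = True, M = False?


H = True, J = True, M = False
Step 1: H ⊕ J = True XOR True = False
Step 2: False ⊕ M = False XOR False = False
XOR is true when an odd number of operands are true.

False


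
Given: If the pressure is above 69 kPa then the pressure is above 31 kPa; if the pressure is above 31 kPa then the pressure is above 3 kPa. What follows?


Hypothetical syllogism: P → Q, Q → R ⊢ P → R
Premise 1: the pressure is above 69 kPa → the pressure is above 31 kPa
Premise 2: the pressure is above 31 kPa → the pressure is above 3 kPa
Chain the implications: the middle term (the pressure is above 31 kPa) links the two.
Conclusion: If the pressure is above 69 kPa, then the pressure is above 3 kPa.

If the pressure is above 69 kPa, then the pressure is above 3 kPa.


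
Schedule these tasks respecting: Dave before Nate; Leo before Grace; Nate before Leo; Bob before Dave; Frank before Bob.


Constraints: Dave before Nate; Leo before Grace; Nate before Leo; Bob before Dave; Frank before Bob
Method: repeatedly schedule the remaining task that has no remaining task required before it.
  Step 1: remaining {Frank, Dave, Leo, Grace, Nate, Bob}; every task except Frank still has a predecessor pending → schedule Frank.
  Step 2: remaining {Dave, Leo, Grace, Nate, Bob}; every task except Bob still has a predecessor pending → schedule Bob.
  Step 3: remaining {Dave, Leo, Grace, Nate}; every task except Dave still has a predecessor pending → schedule Dave.
  Step 4: remaining {Leo, Grace, Nate}; every task except Nate still has a predecessor pending → schedule Nate.
  Step 5: remaining {Leo, Grace}; every task except Leo still has a predecessor pending → schedule Leo.
  Step 6: only Grace remains → schedule Grace.
Resulting order:

Frank → Bob → Dave → Nate → Leo → Grace


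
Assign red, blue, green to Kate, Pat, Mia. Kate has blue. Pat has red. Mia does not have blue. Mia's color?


From clues:
  Kate → blue
  Pat → red
By elimination, Mia gets the remaining.

green


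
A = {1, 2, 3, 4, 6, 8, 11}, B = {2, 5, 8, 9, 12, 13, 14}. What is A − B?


A = {1, 2, 3, 4, 6, 8, 11}
B = {2, 5, 8, 9, 12, 13, 14}
Operation: difference A − B
In A but not B: 1, 3, 4, 6, 11

{1, 3, 4, 6, 11}


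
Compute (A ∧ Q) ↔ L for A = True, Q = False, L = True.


A = True, Q = False, L = True
Step 1: A ∧ Q = True AND False = False
Step 2: (False) ↔ L: true when both sides have same truth value.
Result: False ↔ True = False

False


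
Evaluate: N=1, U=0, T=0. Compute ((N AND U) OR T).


N AND U = 1&0 = 0
0 OR 0 = 0

0


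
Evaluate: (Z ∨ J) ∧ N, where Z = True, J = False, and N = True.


Z = True, J = False, N = True
Step 1: Z ∨ J = True OR False = True
Step 2: True ∧ N = True AND True = True
OR is true when at least one operand is true; AND requires both.

True


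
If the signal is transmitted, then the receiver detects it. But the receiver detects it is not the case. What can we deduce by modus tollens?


Modus tollens: P → Q, ¬Q ⊢ ¬P
P: the signal is transmitted
Q: the receiver detects it
We have P → Q and Q is false.
By modus tollens, P must be false.

It is not the case that the signal is transmitted


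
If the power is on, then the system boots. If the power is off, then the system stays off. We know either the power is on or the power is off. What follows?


Constructive dilemma: (P → Q) ∧ (R → S), P ∨ R ⊢ Q ∨ S
Premise 1: the power is on → the system boots
Premise 2: the power is off → the system stays off
Premise 3: the power is on ∨ the power is off
Case 1: Assuming the power is on, then by Premise 1, the system boots.
Case 2: Assuming the power is off, then by Premise 2, the system stays off.
Since one of the power is on or the power is off must hold, we get the system boots or the system stays off.

The system boots or the system stays off.


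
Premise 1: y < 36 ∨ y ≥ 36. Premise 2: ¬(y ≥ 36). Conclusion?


Disjunctive syllogism: P ∨ Q, ¬P ⊢ Q
Disjunction: y < 36 ∨ y ≥ 36
We know it is not the case that y ≥ 36.
By disjunctive syllogism, the other disjunct must be true.

y < 36


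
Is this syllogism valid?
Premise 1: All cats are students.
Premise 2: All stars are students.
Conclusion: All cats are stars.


Premise 1: All cats are students.
Premise 2: All stars are students.
Conclusion: All cats are stars.
Fallacy: undistributed middle. students is predicate in both.
Counterexample: cats and stars could be disjoint subsets of students.

Invalid


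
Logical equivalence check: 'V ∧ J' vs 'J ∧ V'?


Expression 1: V ∧ J
Expression 2: J ∧ V
Truth table (V J | Expr1 Expr2):
  T T |   T     T
  T F |   F     F
  F T |   F     F
  F F |   F     F
All 4 rows agree, so the expressions are logically equivalent.

Yes


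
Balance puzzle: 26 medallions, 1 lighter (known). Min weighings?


Each weighing has 3 outcomes (left heavy / balance / right heavy), so k weighings distinguish at most 3^k cases; splitting into three near-equal groups achieves this.
Need 3^k ≥ 26: 3^2 = 9 < 26 ≤ 3^3 = 27
k = ⌈log₃(26)⌉ = 3

3


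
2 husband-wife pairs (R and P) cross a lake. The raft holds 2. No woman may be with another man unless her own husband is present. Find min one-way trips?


Label couples R and P.
1. WR+WP → (far: WR,WP; near: HR,HP)
2. WR ←   (far: WP; near: HR,HP,WR)
3. HR+HP → (far: HR,HP,WP; near: WR)
4. HR ←   (far: HP,WP; near: HR,WR)  — HR returns, since WR is alone on near bank
5. HR+WR → (far: all four; near: empty)
Every state respects the constraint.
Minimum trips = 5

5


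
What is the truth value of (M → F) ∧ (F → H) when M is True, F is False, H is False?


M = True, F = False, H = False
Step 1: M → F is false only when M=True and F=False. Result: False
Step 2: F → H is false only when F=True and H=False. Result: True
Step 3: False ∧ True = False

False


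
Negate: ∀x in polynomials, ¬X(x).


Original: ∀x ¬X(x)
Rule: ¬∀→∃, ¬∃→∀, negate predicate.
Negation: ∃x X(x)

∃x X(x)


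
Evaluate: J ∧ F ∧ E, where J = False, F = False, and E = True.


J = False, F = False, E = True
Step 1: J ∧ F = False AND False = False
Step 2: (False) ∧ E = (False) AND True = False
AND is true only when ALL operands are true.

False


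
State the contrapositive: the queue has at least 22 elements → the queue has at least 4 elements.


Original: If the queue has at least 22 elements, then the queue has at least 4 elements
Contrapositive: If ¬Q, then ¬P
Negate Q: not (the queue has at least 4 elements)
Negate P: not (the queue has at least 22 elements)

If not (the queue has at least 4 elements), then not (the queue has at least 22 elements).


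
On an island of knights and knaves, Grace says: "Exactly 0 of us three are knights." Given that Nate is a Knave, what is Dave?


Grace claims exactly 0 knights among Grace, Nate, Dave.
Given: Nate is a Knave.

Case 1: Grace is a Knight (tells truth)
  Then exactly 0 of the three are knights.
  Counting Grace, Nate: 1 knight(s) so far. Need -1 more → impossible.
Case 2: Grace is a Knave (lies)
  Then the count is NOT 0.
  If Dave = Knave, count = 0 = 0 → claim would be true, contradicts lie.
  If Dave = Knight, count = 1 ≠ 0 → lie confirmed ✓

Dave is a Knight.

Knight


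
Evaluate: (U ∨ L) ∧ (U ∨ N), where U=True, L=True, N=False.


U = True, L = True, N = False
Expression: (U ∨ L) ∧ (U ∨ N)
Step 1: U ∨ L = True OR True = True
Step 2: U ∨ N = True OR False = True
Step 3: (True) ∧ (True) = True AND True = True

True


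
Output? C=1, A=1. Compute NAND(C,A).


C AND A = 1
NOT(1) = 0

0


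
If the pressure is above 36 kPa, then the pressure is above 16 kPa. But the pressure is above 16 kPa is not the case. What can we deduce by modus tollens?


Modus tollens: P → Q, ¬Q ⊢ ¬P
P: the pressure is above 36 kPa
Q: the pressure is above 16 kPa
We have P → Q and Q is false.
By modus tollens, P must be false.

It is not the case that the pressure is above 36 kPa


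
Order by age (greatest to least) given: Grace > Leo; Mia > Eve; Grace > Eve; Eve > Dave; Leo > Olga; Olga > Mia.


Constraints: Grace > Leo; Mia > Eve; Grace > Eve; Eve > Dave; Leo > Olga; Olga > Mia
Method: at each step, the next-highest is the one remaining person who never appears on the smaller side of a constraint between remaining people.
  Step 1: remaining {Eve, Olga, Leo, Dave, Mia, Grace}; on the smaller side: {Eve, Olga, Leo, Dave, Mia} → Grace is next (Grace > Leo; Grace > Eve).
  Step 2: remaining {Eve, Olga, Leo, Dave, Mia}; on the smaller side: {Eve, Olga, Dave, Mia} → Leo is next (Leo > Olga).
  Step 3: remaining {Eve, Olga, Dave, Mia}; on the smaller side: {Eve, Dave, Mia} → Olga is next (Olga > Mia).
  Step 4: remaining {Eve, Dave, Mia}; on the smaller side: {Eve, Dave} → Mia is next (Mia > Eve).
  Step 5: remaining {Eve, Dave}; on the smaller side: {Dave} → Eve is next (Eve > Dave).
  Step 6: only Dave remains → lowest.
Final ranking (highest to lowest):

Grace > Leo > Olga > Mia > Eve > Dave


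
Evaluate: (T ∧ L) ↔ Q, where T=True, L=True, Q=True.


T = True, L = True, Q = True
Expression: (T ∧ L) ↔ Q
Step 1: T ∧ L = True AND True = True
Step 2: (True) ↔ Q = (True iff True) = True

True


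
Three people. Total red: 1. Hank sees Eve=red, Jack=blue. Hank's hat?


Total red = 1, seen red = 1
Own red = 1 - 1 = 0
Hank's hat is blue.

blue


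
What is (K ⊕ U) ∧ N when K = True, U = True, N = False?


K = True, U = True, N = False
Step 1: K ⊕ U = True XOR True = False
Step 2: False ∧ N = False AND False = False
XOR true when exactly one of K,U is true; then AND with N.

False


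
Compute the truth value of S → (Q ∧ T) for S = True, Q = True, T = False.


S = True, Q = True, T = False
Step 1: Q ∧ T = True AND False = False
Step 2: S → (False): false only when S=True and consequent=False.
Result: False

False


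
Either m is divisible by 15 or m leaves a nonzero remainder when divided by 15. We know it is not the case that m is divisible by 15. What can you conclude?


Disjunctive syllogism: P ∨ Q, ¬P ⊢ Q
Disjunction: m is divisible by 15 ∨ m leaves a nonzero remainder when divided by 15
We know it is not the case that m is divisible by 15.
By disjunctive syllogism, the other disjunct must be true.

m leaves a nonzero remainder when divided by 15


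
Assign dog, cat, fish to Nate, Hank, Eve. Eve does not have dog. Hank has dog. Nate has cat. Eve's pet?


From clues:
  Hank → dog
  Nate → cat
By elimination, Eve gets the remaining.

fish


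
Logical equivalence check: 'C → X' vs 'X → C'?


Expression 1: C → X
Expression 2: X → C
Truth table (C X | Expr1 Expr2):
  T T |   T     T
  T F |   F     T   ← differ
  F T |   T     F   ← differ
  F F |   T     T
Counterexample: C=T, X=F gives Expr1 = F but Expr2 = T, so the expressions are NOT logically equivalent.

No


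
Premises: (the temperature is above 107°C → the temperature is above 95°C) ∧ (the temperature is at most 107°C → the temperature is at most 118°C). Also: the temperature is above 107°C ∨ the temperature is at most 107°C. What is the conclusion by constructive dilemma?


Constructive dilemma: (P → Q) ∧ (R → S), P ∨ R ⊢ Q ∨ S
Premise 1: the temperature is above 107°C → the temperature is above 95°C
Premise 2: the temperature is at most 107°C → the temperature is at most 118°C
Premise 3: the temperature is above 107°C ∨ the temperature is at most 107°C
Case 1: Assuming the temperature is above 107°C, then by Premise 1, the temperature is above 95°C.
Case 2: Assuming the temperature is at most 107°C, then by Premise 2, the temperature is at most 118°C.
Since one of the temperature is above 107°C or the temperature is at most 107°C must hold, we get the temperature is above 95°C or the temperature is at most 118°C.

The temperature is above 95°C or the temperature is at most 118°C.


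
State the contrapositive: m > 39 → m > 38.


Original: If m > 39, then m > 38
Contrapositive: If ¬Q, then ¬P
Negate Q: not (m > 38)
Negate P: not (m > 39)

If not (m > 38), then not (m > 39).


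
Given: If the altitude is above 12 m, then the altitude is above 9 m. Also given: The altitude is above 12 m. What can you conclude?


Modus ponens: P → Q, P ⊢ Q
P: the altitude is above 12 m
Q: the altitude is above 9 m
We have P → Q and P is true.
By modus ponens, Q must be true.

The altitude is above 9 m


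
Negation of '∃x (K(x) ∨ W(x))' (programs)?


Original: ∃x (K(x) ∨ W(x))
Rule: ¬∀→∃, ¬∃→∀, negate predicate.
Negation: ∀x (¬K(x) ∧ ¬W(x))

∀x (¬K(x) ∧ ¬W(x))


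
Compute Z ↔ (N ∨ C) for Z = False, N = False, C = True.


Z = False, N = False, C = True
Step 1: N ∨ C = False OR True = True
Step 2: Z ↔ (True): true when both sides have same truth value.
Result: False ↔ True = False

False


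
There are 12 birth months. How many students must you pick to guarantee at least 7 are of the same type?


Pigeonhole: to guarantee k in one of n categories, need (k-1)×n + 1.
k = 7, n = 12
Minimum = (7-1) × 12 + 1 = 6 × 12 + 1

73


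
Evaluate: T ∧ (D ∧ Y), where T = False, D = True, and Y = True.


T = False, D = True, Y = True
Step 1: D ∧ Y = True AND True = True
Step 2: T ∧ True = False AND True = False
AND is true only when ALL operands are true.

False


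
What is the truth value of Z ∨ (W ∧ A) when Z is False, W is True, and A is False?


Z = False, W = True, A = False
Step 1: W ∧ A = True AND False = False
Step 2: Z ∨ False = False OR False = False
AND evaluated first (higher precedence); then OR applied.

False


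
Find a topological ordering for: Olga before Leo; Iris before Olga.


Constraints: Olga before Leo; Iris before Olga
Method: repeatedly schedule the remaining task that has no remaining task required before it.
  Step 1: remaining {Leo, Olga, Iris}; every task except Iris still has a predecessor pending → schedule Iris.
  Step 2: remaining {Leo, Olga}; every task except Olga still has a predecessor pending → schedule Olga.
  Step 3: only Leo remains → schedule Leo.
Resulting order:

Iris → Olga → Leo


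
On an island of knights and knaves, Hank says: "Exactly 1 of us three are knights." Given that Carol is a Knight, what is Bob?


Hank claims exactly 1 knights among Hank, Carol, Bob.
Given: Carol is a Knight.

Case 1: Hank is a Knight (tells truth)
  Then exactly 1 of the three are knights.
  Counting Hank, Carol: 2 knight(s) so far. Need -1 more → impossible.
Case 2: Hank is a Knave (lies)
  Then the count is NOT 1.
  If Bob = Knave, count = 1 = 1 → claim would be true, contradicts lie.
  If Bob = Knight, count = 2 ≠ 1 → lie confirmed ✓

Bob is a Knight.

Knight


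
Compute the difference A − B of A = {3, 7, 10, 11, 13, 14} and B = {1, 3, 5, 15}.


A = {3, 7, 10, 11, 13, 14}
B = {1, 3, 5, 15}
Operation: difference A − B
In A but not B: 7, 10, 11, 13, 14

{7, 10, 11, 13, 14}


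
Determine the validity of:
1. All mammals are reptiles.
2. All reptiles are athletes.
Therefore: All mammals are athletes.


Premise 1: All mammals are reptiles.
Premise 2: All reptiles are athletes.
Conclusion: All mammals are athletes.
Barbara syllogism (AAA-1): All A are B, All B are C → All A are C.
Middle term (reptiles) distributed in premise 2.

Valid


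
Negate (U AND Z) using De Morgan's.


De Morgan's law: ¬(P ∧ Q) ≡ ¬P ∨ ¬Q
¬(U ∧ Z) = ¬U ∨ ¬Z

¬U ∨ ¬Z


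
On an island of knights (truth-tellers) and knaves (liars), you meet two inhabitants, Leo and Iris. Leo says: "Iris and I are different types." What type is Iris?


Leo says: "Iris and I are different types."
Case 1: Leo is a Knight (truth-teller)
  Statement is true → they ARE different → Iris is a Knave
Case 2: Leo is a Knave (liar)
  Statement is false → they are NOT different → Iris is a Knave
In both cases, Iris is a Knave.

Knave


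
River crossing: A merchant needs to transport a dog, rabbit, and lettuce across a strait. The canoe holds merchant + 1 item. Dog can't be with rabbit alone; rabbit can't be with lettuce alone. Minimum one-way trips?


1. merchant+rabbit → 2. merchant ← 3. merchant+dog → 4. merchant+rabbit ← 5. merchant+lettuce → 6. merchant ← 7. merchant+rabbit →
Minimum trips = 7

7


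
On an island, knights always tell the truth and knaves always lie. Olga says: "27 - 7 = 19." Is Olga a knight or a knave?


Statement: "27 - 7 = 19."
Actual: 27 - 7 = 20
Claimed: 19
Statement is FALSE → Olga lies → Knave

Knave


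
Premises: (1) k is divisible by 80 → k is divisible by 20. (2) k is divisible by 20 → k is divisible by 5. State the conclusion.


Hypothetical syllogism: P → Q, Q → R ⊢ P → R
Premise 1: k is divisible by 80 → k is divisible by 20
Premise 2: k is divisible by 20 → k is divisible by 5
Chain the implications: the middle term (k is divisible by 20) links the two.
Conclusion: If k is divisible by 80, then k is divisible by 5.

If k is divisible by 80, then k is divisible by 5.


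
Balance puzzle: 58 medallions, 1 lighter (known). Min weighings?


Each weighing has 3 outcomes (left heavy / balance / right heavy), so k weighings distinguish at most 3^k cases; splitting into three near-equal groups achieves this.
Need 3^k ≥ 58: 3^3 = 27 < 58 ≤ 3^4 = 81
k = ⌈log₃(58)⌉ = 4

4


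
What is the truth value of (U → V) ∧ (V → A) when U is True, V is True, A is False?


U = True, V = True, A = False
Step 1: U → V is false only when U=True and V=False. Result: True
Step 2: V → A is false only when V=True and A=False. Result: False
Step 3: True ∧ False = False

False


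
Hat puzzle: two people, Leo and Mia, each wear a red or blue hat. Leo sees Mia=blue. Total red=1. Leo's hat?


Total red = 1, Mia = blue
Red accounted for: 0
Remaining for Leo: 1
Leo's hat is red.

red


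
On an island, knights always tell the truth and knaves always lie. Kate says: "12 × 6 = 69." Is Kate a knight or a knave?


Statement: "12 × 6 = 69."
Actual: 12 × 6 = 72
Claimed: 69
Statement is FALSE → Kate lies → Knave

Knave


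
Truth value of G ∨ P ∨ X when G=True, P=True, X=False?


G = True, P = True, X = False
Expression: G ∨ P ∨ X
Step 1: G ∨ P = True OR True = True
Step 2: (True) ∨ X = True OR False = True

True


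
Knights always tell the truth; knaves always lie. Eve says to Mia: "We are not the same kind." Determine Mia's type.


Eve says: "We are not the same kind."
Case 1: Eve is a Knight (truth-teller)
  Statement is true → they ARE different → Mia is a Knave
Case 2: Eve is a Knave (liar)
  Statement is false → they are NOT different → Mia is a Knave
In both cases, Mia is a Knave.

Knave


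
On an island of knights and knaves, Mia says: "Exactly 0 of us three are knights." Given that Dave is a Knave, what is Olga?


Mia claims exactly 0 knights among Mia, Dave, Olga.
Given: Dave is a Knave.

Case 1: Mia is a Knight (tells truth)
  Then exactly 0 of the three are knights.
  Counting Mia, Dave: 1 knight(s) so far. Need -1 more → impossible.
Case 2: Mia is a Knave (lies)
  Then the count is NOT 0.
  If Olga = Knave, count = 0 = 0 → claim would be true, contradicts lie.
  If Olga = Knight, count = 1 ≠ 0 → lie confirmed ✓

Olga is a Knight.

Knight


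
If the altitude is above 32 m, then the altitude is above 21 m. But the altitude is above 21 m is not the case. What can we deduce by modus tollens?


Modus tollens: P → Q, ¬Q ⊢ ¬P
P: the altitude is above 32 m
Q: the altitude is above 21 m
We have P → Q and Q is false.
By modus tollens, P must be false.

It is not the case that the altitude is above 32 m


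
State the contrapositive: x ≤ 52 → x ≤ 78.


Original: If x ≤ 52, then x ≤ 78
Contrapositive: If ¬Q, then ¬P
Negate Q: not (x ≤ 78)
Negate P: not (x ≤ 52)

If not (x ≤ 78), then not (x ≤ 52).


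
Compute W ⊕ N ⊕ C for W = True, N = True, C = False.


W = True, N = True, C = False
Step 1: W ⊕ N = True XOR True = False
Step 2: False ⊕ C = False XOR False = False
XOR is true when an odd number of operands are true.

False


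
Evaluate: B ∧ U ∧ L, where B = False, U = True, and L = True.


B = False, U = True, L = True
Step 1: B ∧ U = False AND True = False
Step 2: (False) ∧ L = (False) AND True = False
AND is true only when ALL operands are true.

False


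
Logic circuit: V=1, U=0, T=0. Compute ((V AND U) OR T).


V AND U = 1&0 = 0
0 OR 0 = 0

0


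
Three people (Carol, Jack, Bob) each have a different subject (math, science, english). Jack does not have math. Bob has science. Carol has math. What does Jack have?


From clues:
  Bob → science
  Carol → math
By elimination, Jack gets the remaining.

english


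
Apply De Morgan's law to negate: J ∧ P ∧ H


De Morgan's law: ¬(P ∧ Q ∧ R) ≡ ¬P ∨ ¬Q ∨ ¬R
¬(J ∧ P ∧ H) = ¬J ∨ ¬P ∨ ¬H

¬J ∨ ¬P ∨ ¬H


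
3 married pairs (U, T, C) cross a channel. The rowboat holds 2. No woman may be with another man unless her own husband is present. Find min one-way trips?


Label couples U, T, C (H = husband, W = wife).
Counting alone: 6 people, the rowboat carries 2 and someone must bring it back, so each round trip nets at most +1 on the far side until the last crossing → at least 9 trips. The jealousy constraint makes 9 impossible; the shortest valid schedule has 11:
1. WU+WT →  (far: WU,WT; near: HU,HT,HC,WC)
2. WU ←       (far: WT; near: HU,HT,HC,WU,WC)
3. WU+WC →  (far: WU,WT,WC; near: HU,HT,HC)
4. WU ←       (far: WT,WC; near: HU,HT,HC,WU)
5. HT+HC →  (far: HT,WT,HC,WC; near: HU,WU)
6. HT+WT ←  (far: HC,WC; near: HU,WU,HT,WT)
7. HU+HT →  (far: HU,HT,HC,WC; near: WU,WT)
8. WC ←       (far: HU,HT,HC; near: WU,WT,WC)
9. WU+WT →  (far: HU,WU,HT,WT,HC; near: WC)
10. HC ←      (far: HU,WU,HT,WT; near: HC,WC)
11. HC+WC → (far: all six; near: empty)
In every state each wife is either with her husband or with no other man.
Minimum trips = 11

11


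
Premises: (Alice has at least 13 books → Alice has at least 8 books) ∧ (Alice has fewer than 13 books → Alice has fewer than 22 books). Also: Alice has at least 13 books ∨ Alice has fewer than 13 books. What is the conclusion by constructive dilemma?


Constructive dilemma: (P → Q) ∧ (R → S), P ∨ R ⊢ Q ∨ S
Premise 1: Alice has at least 13 books → Alice has at least 8 books
Premise 2: Alice has fewer than 13 books → Alice has fewer than 22 books
Premise 3: Alice has at least 13 books ∨ Alice has fewer than 13 books
Case 1: Assuming Alice has at least 13 books, then by Premise 1, Alice has at least 8 books.
Case 2: Assuming Alice has fewer than 13 books, then by Premise 2, Alice has fewer than 22 books.
Since one of Alice has at least 13 books or Alice has fewer than 13 books must hold, we get Alice has at least 8 books or Alice has fewer than 22 books.

Alice has at least 8 books or Alice has fewer than 22 books.


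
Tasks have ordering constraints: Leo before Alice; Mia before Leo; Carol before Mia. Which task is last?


Constraints: Leo before Alice; Mia before Leo; Carol before Mia
The last task can have nothing scheduled after it, so it must never appear on the left of a 'before'.
Tasks appearing before some other task: Leo, Mia, Carol.
The only task not in that list is Alice → it is last.

Alice


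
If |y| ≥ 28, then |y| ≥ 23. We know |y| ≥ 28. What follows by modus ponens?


Modus ponens: P → Q, P ⊢ Q
P: |y| ≥ 28
Q: |y| ≥ 23
We have P → Q and P is true.
By modus ponens, Q must be true.

|y| ≥ 23


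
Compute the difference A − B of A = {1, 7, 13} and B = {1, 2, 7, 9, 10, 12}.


A = {1, 7, 13}
B = {1, 2, 7, 9, 10, 12}
Operation: difference A − B
In A but not B: 13

{13}


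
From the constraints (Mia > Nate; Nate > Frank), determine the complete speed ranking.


Constraints: Mia > Nate; Nate > Frank
Method: at each step, the next-highest is the one remaining person who never appears on the smaller side of a constraint between remaining people.
  Step 1: remaining {Frank, Mia, Nate}; on the smaller side: {Frank, Nate} → Mia is next (Mia > Nate).
  Step 2: remaining {Frank, Nate}; on the smaller side: {Frank} → Nate is next (Nate > Frank).
  Step 3: only Frank remains → lowest.
Final ranking (highest to lowest):

Mia > Nate > Frank


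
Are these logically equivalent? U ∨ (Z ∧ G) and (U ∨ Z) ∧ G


Expression 1: U ∨ (Z ∧ G)
Expression 2: (U ∨ Z) ∧ G
Truth table (U Z G | Expr1 Expr2):
  T T T |   T     T
  T T F |   T     F   ← differ
  T F T |   T     T
  T F F |   T     F   ← differ
  F T T |   T     T
  F T F |   F     F
  F F T |   F     F
  F F F |   F     F
Counterexample: U=T, Z=T, G=F gives Expr1 = T but Expr2 = F, so the expressions are NOT logically equivalent.

No


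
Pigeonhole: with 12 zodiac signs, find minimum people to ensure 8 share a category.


Pigeonhole: to guarantee k in one of n categories, need (k-1)×n + 1.
k = 8, n = 12
Minimum = (8-1) × 12 + 1 = 7 × 12 + 1

85


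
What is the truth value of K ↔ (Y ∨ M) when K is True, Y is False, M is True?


K = True, Y = False, M = True
Step 1: Y ∨ M = False OR True = True
Step 2: K ↔ (True): true when both sides have same truth value.
Result: True ↔ True = True

True


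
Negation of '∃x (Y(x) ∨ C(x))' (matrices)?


Original: ∃x (Y(x) ∨ C(x))
Rule: ¬∀→∃, ¬∃→∀, negate predicate.
Negation: ∀x (¬Y(x) ∧ ¬C(x))

∀x (¬Y(x) ∧ ¬C(x))


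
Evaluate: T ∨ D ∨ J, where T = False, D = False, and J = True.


T = False, D = False, J = True
Step 1: T ∨ D = False OR False = False
Step 2: False ∨ J = False OR True = True
OR is true when at least one operand is true.

True


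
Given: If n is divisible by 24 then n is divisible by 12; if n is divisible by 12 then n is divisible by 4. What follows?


Hypothetical syllogism: P → Q, Q → R ⊢ P → R
Premise 1: n is divisible by 24 → n is divisible by 12
Premise 2: n is divisible by 12 → n is divisible by 4
Chain the implications: the middle term (n is divisible by 12) links the two.
Conclusion: If n is divisible by 24, then n is divisible by 4.

If n is divisible by 24, then n is divisible by 4.


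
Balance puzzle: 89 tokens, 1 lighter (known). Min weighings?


Each weighing has 3 outcomes (left heavy / balance / right heavy), so k weighings distinguish at most 3^k cases; splitting into three near-equal groups achieves this.
Need 3^k ≥ 89: 3^4 = 81 < 89 ≤ 3^5 = 243
k = ⌈log₃(89)⌉ = 5

5


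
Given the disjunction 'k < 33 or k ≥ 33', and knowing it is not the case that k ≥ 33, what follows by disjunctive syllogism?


Disjunctive syllogism: P ∨ Q, ¬P ⊢ Q
Disjunction: k < 33 ∨ k ≥ 33
We know it is not the case that k ≥ 33.
By disjunctive syllogism, the other disjunct must be true.

k < 33


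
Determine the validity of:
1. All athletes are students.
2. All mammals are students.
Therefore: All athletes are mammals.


Premise 1: All athletes are students.
Premise 2: All mammals are students.
Conclusion: All athletes are mammals.
Fallacy: undistributed middle. students is predicate in both.
Counterexample: athletes and mammals could be disjoint subsets of students.

Invalid


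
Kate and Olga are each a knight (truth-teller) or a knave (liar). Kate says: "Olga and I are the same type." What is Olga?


Kate says: "Olga and I are the same type."
Case 1: Kate is a Knight (truth-teller)
  Statement is true → they ARE the same → Olga is also a Knight
Case 2: Kate is a Knave (liar)
  Statement is false → they are NOT the same → Olga is a Knight
In both cases, Olga is a Knight.

Knight


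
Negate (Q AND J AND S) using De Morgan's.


De Morgan's law: ¬(P ∧ Q ∧ R) ≡ ¬P ∨ ¬Q ∨ ¬R
¬(Q ∧ J ∧ S) = ¬Q ∨ ¬J ∨ ¬S

¬Q ∨ ¬J ∨ ¬S


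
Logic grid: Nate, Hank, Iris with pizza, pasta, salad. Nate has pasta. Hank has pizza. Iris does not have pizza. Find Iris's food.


From clues:
  Hank → pizza
  Nate → pasta
By elimination, Iris gets the remaining.

salad


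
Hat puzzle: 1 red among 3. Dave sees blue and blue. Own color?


Total red = 1, seen red = 0
Own red = 1 - 0 = 1
Dave's hat is red.

red


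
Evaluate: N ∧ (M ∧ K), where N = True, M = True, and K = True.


N = True, M = True, K = True
Step 1: M ∧ K = True AND True = True
Step 2: N ∧ True = True AND True = True
AND is true only when ALL operands are true.

True


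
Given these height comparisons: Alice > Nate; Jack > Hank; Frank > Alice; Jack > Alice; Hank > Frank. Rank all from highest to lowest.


Constraints: Alice > Nate; Jack > Hank; Frank > Alice; Jack > Alice; Hank > Frank
Method: at each step, the next-highest is the one remaining person who never appears on the smaller side of a constraint between remaining people.
  Step 1: remaining {Frank, Alice, Hank, Nate, Jack}; on the smaller side: {Frank, Alice, Hank, Nate} → Jack is next (Jack > Hank; Jack > Alice).
  Step 2: remaining {Frank, Alice, Hank, Nate}; on the smaller side: {Frank, Alice, Nate} → Hank is next (Hank > Frank).
  Step 3: remaining {Frank, Alice, Nate}; on the smaller side: {Alice, Nate} → Frank is next (Frank > Alice).
  Step 4: remaining {Alice, Nate}; on the smaller side: {Nate} → Alice is next (Alice > Nate).
  Step 5: only Nate remains → lowest.
Final ranking (highest to lowest):

Jack > Hank > Frank > Alice > Nate


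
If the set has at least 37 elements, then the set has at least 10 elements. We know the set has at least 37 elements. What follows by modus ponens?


Modus ponens: P → Q, P ⊢ Q
P: the set has at least 37 elements
Q: the set has at least 10 elements
We have P → Q and P is true.
By modus ponens, Q must be true.

The set has at least 10 elements


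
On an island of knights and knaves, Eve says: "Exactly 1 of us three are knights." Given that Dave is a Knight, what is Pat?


Eve claims exactly 1 knights among Eve, Dave, Pat.
Given: Dave is a Knight.

Case 1: Eve is a Knight (tells truth)
  Then exactly 1 of the three are knights.
  Counting Eve, Dave: 2 knight(s) so far. Need -1 more → impossible.
Case 2: Eve is a Knave (lies)
  Then the count is NOT 1.
  If Pat = Knave, count = 1 = 1 → claim would be true, contradicts lie.
  If Pat = Knight, count = 2 ≠ 1 → lie confirmed ✓

Pat is a Knight.

Knight


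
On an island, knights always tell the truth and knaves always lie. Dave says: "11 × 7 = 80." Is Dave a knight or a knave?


Statement: "11 × 7 = 80."
Actual: 11 × 7 = 77
Claimed: 80
Statement is FALSE → Dave lies → Knave

Knave


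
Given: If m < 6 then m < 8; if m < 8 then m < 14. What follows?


Hypothetical syllogism: P → Q, Q → R ⊢ P → R
Premise 1: m < 6 → m < 8
Premise 2: m < 8 → m < 14
Chain the implications: the middle term (m < 8) links the two.
Conclusion: If m < 6, then m < 14.

If m < 6, then m < 14.


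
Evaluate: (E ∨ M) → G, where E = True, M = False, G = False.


E = True, M = False, G = False
Step 1: E ∨ M = True OR False = True
Step 2: (True) → G: false only when antecedent=True and G=False.
Result: False

False


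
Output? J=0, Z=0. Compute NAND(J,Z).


J AND Z = 0
NOT(0) = 1

1


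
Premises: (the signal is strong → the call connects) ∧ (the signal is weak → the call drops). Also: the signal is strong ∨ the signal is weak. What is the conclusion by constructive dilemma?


Constructive dilemma: (P → Q) ∧ (R → S), P ∨ R ⊢ Q ∨ S
Premise 1: the signal is strong → the call connects
Premise 2: the signal is weak → the call drops
Premise 3: the signal is strong ∨ the signal is weak
Case 1: Assuming the signal is strong, then by Premise 1, the call connects.
Case 2: Assuming the signal is weak, then by Premise 2, the call drops.
Since one of the signal is strong or the signal is weak must hold, we get the call connects or the call drops.

The call connects or the call drops.


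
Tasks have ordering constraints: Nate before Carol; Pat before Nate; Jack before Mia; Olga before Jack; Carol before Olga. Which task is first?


Constraints: Nate before Carol; Pat before Nate; Jack before Mia; Olga before Jack; Carol before Olga
The first task can have nothing scheduled before it, so it must never appear on the right of a 'before'.
Tasks appearing after some 'before': Carol, Nate, Mia, Jack, Olga.
The only task not in that list is Pat → it is first.

Pat


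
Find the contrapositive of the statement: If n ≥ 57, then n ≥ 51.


Original: If n ≥ 57, then n ≥ 51
Contrapositive: If ¬Q, then ¬P
Negate Q: not (n ≥ 51)
Negate P: not (n ≥ 57)

If not (n ≥ 51), then not (n ≥ 57).


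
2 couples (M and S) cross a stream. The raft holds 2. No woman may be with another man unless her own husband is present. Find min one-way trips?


Label couples M and S.
1. WM+WS → (far: WM,WS; near: HM,HS)
2. WM ←   (far: WS; near: HM,HS,WM)
3. HM+HS → (far: HM,HS,WS; near: WM)
4. HM ←   (far: HS,WS; near: HM,WM)  — HM returns, since WM is alone on near bank
5. HM+WM → (far: all four; near: empty)
Every state respects the constraint.
Minimum trips = 5

5


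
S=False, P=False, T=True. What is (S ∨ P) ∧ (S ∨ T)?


S = False, P = False, T = True
Expression: (S ∨ P) ∧ (S ∨ T)
Step 1: S ∨ P = False OR False = False
Step 2: S ∨ T = False OR True = True
Step 3: (False) ∧ (True) = False AND True = False

False


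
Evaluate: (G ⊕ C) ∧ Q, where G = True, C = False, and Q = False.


G = True, C = False, Q = False
Step 1: G ⊕ C = True XOR False = True
Step 2: True ∧ Q = True AND False = False
XOR true when exactly one of G,C is true; then AND with Q.

False


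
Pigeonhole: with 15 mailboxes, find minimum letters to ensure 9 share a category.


Pigeonhole: to guarantee k in one of n categories, need (k-1)×n + 1.
k = 9, n = 15
Minimum = (9-1) × 15 + 1 = 8 × 15 + 1

121


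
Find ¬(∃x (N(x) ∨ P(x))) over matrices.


Original: ∃x (N(x) ∨ P(x))
Rule: ¬∀→∃, ¬∃→∀, negate predicate.
Negation: ∀x (¬N(x) ∧ ¬P(x))

∀x (¬N(x) ∧ ¬P(x))


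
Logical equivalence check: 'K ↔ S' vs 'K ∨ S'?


Expression 1: K ↔ S
Expression 2: K ∨ S
Truth table (K S | Expr1 Expr2):
  T T |   T     T
  T F |   F     T   ← differ
  F T |   F     T   ← differ
  F F |   T     F   ← differ
Counterexample: K=T, S=F gives Expr1 = F but Expr2 = T, so the expressions are NOT logically equivalent.

No


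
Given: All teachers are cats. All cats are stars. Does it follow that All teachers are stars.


Premise 1: All teachers are cats.
Premise 2: All cats are stars.
Conclusion: All teachers are stars.
Barbara syllogism (AAA-1): All A are B, All B are C → All A are C.
Middle term (cats) distributed in premise 2.

Valid


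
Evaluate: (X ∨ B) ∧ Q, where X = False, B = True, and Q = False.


X = False, B = True, Q = False
Step 1: X ∨ B = False OR True = True
Step 2: True ∧ Q = True AND False = False
OR is true when at least one operand is true; AND requires both.

False


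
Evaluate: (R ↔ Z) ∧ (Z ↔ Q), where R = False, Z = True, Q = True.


R = False, Z = True, Q = True
Step 1: R ↔ Z is true when R and Z have the same value. Result: False
Step 2: Z ↔ Q is true when Z and Q have the same value. Result: True
Step 3: False ∧ True = False

False


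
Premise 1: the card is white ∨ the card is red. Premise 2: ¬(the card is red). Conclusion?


Disjunctive syllogism: P ∨ Q, ¬P ⊢ Q
Disjunction: the card is white ∨ the card is red
We know it is not the case that the card is red.
By disjunctive syllogism, the other disjunct must be true.

The card is white


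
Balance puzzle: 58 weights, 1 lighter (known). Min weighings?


Each weighing has 3 outcomes (left heavy / balance / right heavy), so k weighings distinguish at most 3^k cases; splitting into three near-equal groups achieves this.
Need 3^k ≥ 58: 3^3 = 27 < 58 ≤ 3^4 = 81
k = ⌈log₃(58)⌉ = 4

4


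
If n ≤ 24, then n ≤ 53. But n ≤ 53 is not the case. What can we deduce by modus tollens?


Modus tollens: P → Q, ¬Q ⊢ ¬P
P: n ≤ 24
Q: n ≤ 53
We have P → Q and Q is false.
By modus tollens, P must be false.

It is not the case that n ≤ 24


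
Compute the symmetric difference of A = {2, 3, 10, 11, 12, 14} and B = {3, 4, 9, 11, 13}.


A = {2, 3, 10, 11, 12, 14}
B = {3, 4, 9, 11, 13}
Operation: symmetric difference
In A only: [2, 10, 12, 14], in B only: [4, 9, 13]

{2, 4, 9, 10, 12, 13, 14}


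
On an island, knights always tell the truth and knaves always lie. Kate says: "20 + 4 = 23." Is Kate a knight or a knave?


Statement: "20 + 4 = 23."
Actual: 20 + 4 = 24
Claimed: 23
Statement is FALSE → Kate lies → Knave

Knave


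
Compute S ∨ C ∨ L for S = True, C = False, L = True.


S = True, C = False, L = True
Step 1: S ∨ C = True OR False = True
Step 2: True ∨ L = True OR True = True
OR is true when at least one operand is true.

True


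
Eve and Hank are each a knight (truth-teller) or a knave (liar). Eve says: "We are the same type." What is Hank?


Eve says: "We are the same type."
Case 1: Eve is a Knight (truth-teller)
  Statement is true → they ARE the same → Hank is also a Knight
Case 2: Eve is a Knave (liar)
  Statement is false → they are NOT the same → Hank is a Knight
In both cases, Hank is a Knight.

Knight


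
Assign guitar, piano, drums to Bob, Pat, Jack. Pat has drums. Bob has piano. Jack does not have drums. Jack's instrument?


From clues:
  Bob → piano
  Pat → drums
By elimination, Jack gets the remaining.

guitar


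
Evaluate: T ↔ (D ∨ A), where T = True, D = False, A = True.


T = True, D = False, A = True
Step 1: D ∨ A = False OR True = True
Step 2: T ↔ (True): true when both sides have same truth value.
Result: True ↔ True = True

True


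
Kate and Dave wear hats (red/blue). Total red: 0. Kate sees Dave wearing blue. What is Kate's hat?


Total red = 0, Dave = blue
Red accounted for: 0
Remaining for Kate: 0
Kate's hat is blue.

blue
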